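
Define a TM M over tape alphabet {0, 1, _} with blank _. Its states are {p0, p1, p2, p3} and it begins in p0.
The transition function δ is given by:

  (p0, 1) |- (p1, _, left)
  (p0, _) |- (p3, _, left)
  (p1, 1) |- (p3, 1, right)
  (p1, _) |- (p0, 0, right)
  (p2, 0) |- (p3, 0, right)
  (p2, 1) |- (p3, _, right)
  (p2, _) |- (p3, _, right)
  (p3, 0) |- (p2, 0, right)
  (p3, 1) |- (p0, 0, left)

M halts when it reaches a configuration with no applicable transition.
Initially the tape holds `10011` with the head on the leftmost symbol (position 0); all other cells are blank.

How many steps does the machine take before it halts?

8

p0 | _[1]0011   read 1 → write _, move left, go to p1
p1 | [_]_0011   read _ → write 0, move right, go to p0
p0 | 0[_]0011   read _ → write _, move left, go to p3
p3 | [0]_0011   read 0 → write 0, move right, go to p2
p2 | 0[_]0011   read _ → write _, move right, go to p3
p3 | 0_[0]011   read 0 → write 0, move right, go to p2
p2 | 0_0[0]11   read 0 → write 0, move right, go to p3
p3 | 0_00[1]1   read 1 → write 0, move left, go to p0
p0 | 0_0[0]01
M halts after 8 transitions.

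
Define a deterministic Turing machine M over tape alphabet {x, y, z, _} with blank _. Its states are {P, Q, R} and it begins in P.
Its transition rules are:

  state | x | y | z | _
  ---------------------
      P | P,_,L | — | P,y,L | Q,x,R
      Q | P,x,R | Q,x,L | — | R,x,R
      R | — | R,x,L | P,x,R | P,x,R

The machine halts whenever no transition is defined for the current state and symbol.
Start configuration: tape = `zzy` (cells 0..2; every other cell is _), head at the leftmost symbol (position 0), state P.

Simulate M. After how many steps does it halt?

state=P head=0 tape=____[z]zy   (P,z)→(P,y,L)
state=P head=-1 tape=___[_]yzy   (P,_)→(Q,x,R)
state=Q head=0 tape=___x[y]zy   (Q,y)→(Q,x,L)
state=Q head=-1 tape=___[x]xzy   (Q,x)→(P,x,R)
state=P head=0 tape=___x[x]zy   (P,x)→(P,_,L)
state=P head=-1 tape=___[x]_zy   (P,x)→(P,_,L)
state=P head=-2 tape=__[_]__zy   (P,_)→(Q,x,R)
state=Q head=-1 tape=__x[_]_zy   (Q,_)→(R,x,R)
state=R head=0 tape=__xx[_]zy   (R,_)→(P,x,R)
state=P head=1 tape=__xxx[z]y   (P,z)→(P,y,L)
state=P head=0 tape=__xx[x]yy   (P,x)→(P,_,L)
state=P head=-1 tape=__x[x]_yy   (P,x)→(P,_,L)
state=P head=-2 tape=__[x]__yy   (P,x)→(P,_,L)
state=P head=-3 tape=_[_]___yy   (P,_)→(Q,x,R)
state=Q head=-2 tape=_x[_]__yy   (Q,_)→(R,x,R)
state=R head=-1 tape=_xx[_]_yy   (R,_)→(P,x,R)
state=P head=0 tape=_xxx[_]yy   (P,_)→(Q,x,R)
state=Q head=1 tape=_xxxx[y]y   (Q,y)→(Q,x,L)
state=Q head=0 tape=_xxx[x]xy   (Q,x)→(P,x,R)
state=P head=1 tape=_xxxx[x]y   (P,x)→(P,_,L)
state=P head=0 tape=_xxx[x]_y   (P,x)→(P,_,L)
state=P head=-1 tape=_xx[x]__y   (P,x)→(P,_,L)
state=P head=-2 tape=_x[x]___y   (P,x)→(P,_,L)
state=P head=-3 tape=_[x]____y   (P,x)→(P,_,L)
state=P head=-4 tape=[_]_____y   (P,_)→(Q,x,R)
state=Q head=-3 tape=x[_]____y   (Q,_)→(R,x,R)
state=R head=-2 tape=xx[_]___y   (R,_)→(P,x,R)
state=P head=-1 tape=xxx[_]__y   (P,_)→(Q,x,R)
state=Q head=0 tape=xxxx[_]_y   (Q,_)→(R,x,R)
state=R head=1 tape=xxxxx[_]y   (R,_)→(P,x,R)
state=P head=2 tape=xxxxxx[y]
M halts after 30 transitions.

30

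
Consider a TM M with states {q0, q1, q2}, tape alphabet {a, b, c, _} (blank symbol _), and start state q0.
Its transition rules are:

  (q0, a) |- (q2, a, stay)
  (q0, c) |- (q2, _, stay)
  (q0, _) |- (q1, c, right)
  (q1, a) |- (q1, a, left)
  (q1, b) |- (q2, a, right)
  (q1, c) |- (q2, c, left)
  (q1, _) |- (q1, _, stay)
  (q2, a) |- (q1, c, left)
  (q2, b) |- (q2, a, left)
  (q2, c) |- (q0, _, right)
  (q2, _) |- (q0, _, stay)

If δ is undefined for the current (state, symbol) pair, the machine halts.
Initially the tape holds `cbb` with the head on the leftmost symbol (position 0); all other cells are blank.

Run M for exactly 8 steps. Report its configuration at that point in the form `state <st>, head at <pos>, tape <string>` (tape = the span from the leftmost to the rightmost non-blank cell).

state=q0 head=0 tape=_[c]bb   (q0,c)→(q2,_,stay)
state=q2 head=0 tape=_[_]bb   (q2,_)→(q0,_,stay)
state=q0 head=0 tape=_[_]bb   (q0,_)→(q1,c,right)
state=q1 head=1 tape=_c[b]b   (q1,b)→(q2,a,right)
state=q2 head=2 tape=_ca[b]   (q2,b)→(q2,a,left)
state=q2 head=1 tape=_c[a]a   (q2,a)→(q1,c,left)
state=q1 head=0 tape=_[c]ca   (q1,c)→(q2,c,left)
state=q2 head=-1 tape=[_]cca   (q2,_)→(q0,_,stay)
state=q0 head=-1 tape=[_]cca
After 8 steps: state q0, head at -1, tape cca.

state q0, head at -1, tape cca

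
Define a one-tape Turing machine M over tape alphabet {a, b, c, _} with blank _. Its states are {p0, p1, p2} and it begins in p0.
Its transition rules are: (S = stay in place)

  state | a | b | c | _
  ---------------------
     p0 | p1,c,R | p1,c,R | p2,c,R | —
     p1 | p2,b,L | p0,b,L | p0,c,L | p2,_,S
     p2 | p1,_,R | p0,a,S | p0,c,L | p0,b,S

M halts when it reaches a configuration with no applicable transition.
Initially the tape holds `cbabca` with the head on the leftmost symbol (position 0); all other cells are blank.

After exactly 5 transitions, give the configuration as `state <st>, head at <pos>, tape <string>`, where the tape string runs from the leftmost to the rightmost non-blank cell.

state=p0 head=0 tape=[c]babca   (p0,c)→(p2,c,R)
state=p2 head=1 tape=c[b]abca   (p2,b)→(p0,a,S)
state=p0 head=1 tape=c[a]abca   (p0,a)→(p1,c,R)
state=p1 head=2 tape=cc[a]bca   (p1,a)→(p2,b,L)
state=p2 head=1 tape=c[c]bbca   (p2,c)→(p0,c,L)
state=p0 head=0 tape=[c]cbbca
After 5 steps: state p0, head at 0, tape ccbbca.

state p0, head at 0, tape ccbbca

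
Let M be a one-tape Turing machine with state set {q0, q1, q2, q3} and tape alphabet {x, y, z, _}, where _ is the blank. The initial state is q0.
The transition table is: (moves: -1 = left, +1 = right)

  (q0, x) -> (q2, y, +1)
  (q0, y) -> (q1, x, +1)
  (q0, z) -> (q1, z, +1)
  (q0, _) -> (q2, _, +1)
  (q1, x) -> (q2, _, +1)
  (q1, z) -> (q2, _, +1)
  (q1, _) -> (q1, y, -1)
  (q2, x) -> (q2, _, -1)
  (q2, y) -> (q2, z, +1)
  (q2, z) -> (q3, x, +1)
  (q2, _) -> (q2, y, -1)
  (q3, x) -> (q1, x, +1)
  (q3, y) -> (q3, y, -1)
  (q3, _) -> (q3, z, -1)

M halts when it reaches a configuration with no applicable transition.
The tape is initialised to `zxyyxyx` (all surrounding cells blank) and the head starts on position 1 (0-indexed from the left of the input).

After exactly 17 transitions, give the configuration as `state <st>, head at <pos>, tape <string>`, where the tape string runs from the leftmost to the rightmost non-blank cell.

state q2, head at 4, tape zyzx__yy

state=q0 head=1 tape=z[x]yyxyx_   (q0,x)→(q2,y,+1)
state=q2 head=2 tape=zy[y]yxyx_   (q2,y)→(q2,z,+1)
state=q2 head=3 tape=zyz[y]xyx_   (q2,y)→(q2,z,+1)
state=q2 head=4 tape=zyzz[x]yx_   (q2,x)→(q2,_,-1)
state=q2 head=3 tape=zyz[z]_yx_   (q2,z)→(q3,x,+1)
state=q3 head=4 tape=zyzx[_]yx_   (q3,_)→(q3,z,-1)
state=q3 head=3 tape=zyz[x]zyx_   (q3,x)→(q1,x,+1)
state=q1 head=4 tape=zyzx[z]yx_   (q1,z)→(q2,_,+1)
state=q2 head=5 tape=zyzx_[y]x_   (q2,y)→(q2,z,+1)
state=q2 head=6 tape=zyzx_z[x]_   (q2,x)→(q2,_,-1)
state=q2 head=5 tape=zyzx_[z]__   (q2,z)→(q3,x,+1)
state=q3 head=6 tape=zyzx_x[_]_   (q3,_)→(q3,z,-1)
state=q3 head=5 tape=zyzx_[x]z_   (q3,x)→(q1,x,+1)
state=q1 head=6 tape=zyzx_x[z]_   (q1,z)→(q2,_,+1)
state=q2 head=7 tape=zyzx_x_[_]   (q2,_)→(q2,y,-1)
state=q2 head=6 tape=zyzx_x[_]y   (q2,_)→(q2,y,-1)
state=q2 head=5 tape=zyzx_[x]yy   (q2,x)→(q2,_,-1)
state=q2 head=4 tape=zyzx[_]_yy
After 17 steps: state q2, head at 4, tape zyzx__yy.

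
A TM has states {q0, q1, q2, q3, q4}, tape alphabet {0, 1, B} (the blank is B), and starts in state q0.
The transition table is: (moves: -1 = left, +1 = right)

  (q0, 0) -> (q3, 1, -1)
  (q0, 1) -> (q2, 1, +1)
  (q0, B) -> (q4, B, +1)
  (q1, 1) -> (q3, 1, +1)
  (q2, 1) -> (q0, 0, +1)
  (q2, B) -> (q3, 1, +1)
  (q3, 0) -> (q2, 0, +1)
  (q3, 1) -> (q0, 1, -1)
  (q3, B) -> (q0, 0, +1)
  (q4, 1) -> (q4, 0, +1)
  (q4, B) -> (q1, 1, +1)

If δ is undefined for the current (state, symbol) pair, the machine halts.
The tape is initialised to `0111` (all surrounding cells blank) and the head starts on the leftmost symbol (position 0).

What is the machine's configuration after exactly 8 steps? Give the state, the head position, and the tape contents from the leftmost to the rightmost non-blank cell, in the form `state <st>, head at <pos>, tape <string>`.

state q1, head at 6, tape 01010B1

state=q0 head=0 tape=B[0]111BBB   (q0,0)→(q3,1,-1)
state=q3 head=-1 tape=[B]1111BBB   (q3,B)→(q0,0,+1)
state=q0 head=0 tape=0[1]111BBB   (q0,1)→(q2,1,+1)
state=q2 head=1 tape=01[1]11BBB   (q2,1)→(q0,0,+1)
state=q0 head=2 tape=010[1]1BBB   (q0,1)→(q2,1,+1)
state=q2 head=3 tape=0101[1]BBB   (q2,1)→(q0,0,+1)
state=q0 head=4 tape=01010[B]BB   (q0,B)→(q4,B,+1)
state=q4 head=5 tape=01010B[B]B   (q4,B)→(q1,1,+1)
state=q1 head=6 tape=01010B1[B]
After 8 steps: state q1, head at 6, tape 01010B1.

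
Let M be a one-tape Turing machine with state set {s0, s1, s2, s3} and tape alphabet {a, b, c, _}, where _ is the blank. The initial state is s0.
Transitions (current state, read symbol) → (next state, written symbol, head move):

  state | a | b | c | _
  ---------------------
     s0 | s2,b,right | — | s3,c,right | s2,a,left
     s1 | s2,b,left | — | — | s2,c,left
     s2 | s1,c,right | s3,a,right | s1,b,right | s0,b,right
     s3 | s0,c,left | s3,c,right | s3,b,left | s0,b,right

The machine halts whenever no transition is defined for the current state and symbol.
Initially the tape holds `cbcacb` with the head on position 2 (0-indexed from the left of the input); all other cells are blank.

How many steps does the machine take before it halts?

s0 | _cb[c]acb   read c → write c, move right, go to s3
s3 | _cbc[a]cb   read a → write c, move left, go to s0
s0 | _cb[c]ccb   read c → write c, move right, go to s3
s3 | _cbc[c]cb   read c → write b, move left, go to s3
s3 | _cb[c]bcb   read c → write b, move left, go to s3
s3 | _c[b]bbcb   read b → write c, move right, go to s3
s3 | _cc[b]bcb   read b → write c, move right, go to s3
s3 | _ccc[b]cb   read b → write c, move right, go to s3
s3 | _cccc[c]b   read c → write b, move left, go to s3
s3 | _ccc[c]bb   read c → write b, move left, go to s3
s3 | _cc[c]bbb   read c → write b, move left, go to s3
s3 | _c[c]bbbb   read c → write b, move left, go to s3
s3 | _[c]bbbbb   read c → write b, move left, go to s3
s3 | [_]bbbbbb   read _ → write b, move right, go to s0
s0 | b[b]bbbbb
M halts after 14 transitions.

14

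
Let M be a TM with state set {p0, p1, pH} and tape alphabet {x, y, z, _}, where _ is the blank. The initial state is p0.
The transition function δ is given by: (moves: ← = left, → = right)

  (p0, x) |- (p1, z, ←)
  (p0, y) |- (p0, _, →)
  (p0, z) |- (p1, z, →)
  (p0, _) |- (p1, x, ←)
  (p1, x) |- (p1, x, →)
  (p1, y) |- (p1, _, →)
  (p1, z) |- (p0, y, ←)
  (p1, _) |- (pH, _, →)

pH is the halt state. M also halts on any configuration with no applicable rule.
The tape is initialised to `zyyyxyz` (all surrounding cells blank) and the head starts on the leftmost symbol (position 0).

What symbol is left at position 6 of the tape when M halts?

p0 | [z]yyyxyz__   read z → write z, move →, go to p1
p1 | z[y]yyxyz__   read y → write _, move →, go to p1
p1 | z_[y]yxyz__   read y → write _, move →, go to p1
p1 | z__[y]xyz__   read y → write _, move →, go to p1
p1 | z___[x]yz__   read x → write x, move →, go to p1
p1 | z___x[y]z__   read y → write _, move →, go to p1
p1 | z___x_[z]__   read z → write y, move ←, go to p0
p0 | z___x[_]y__   read _ → write x, move ←, go to p1
p1 | z___[x]xy__   read x → write x, move →, go to p1
p1 | z___x[x]y__   read x → write x, move →, go to p1
p1 | z___xx[y]__   read y → write _, move →, go to p1
p1 | z___xx_[_]_   read _ → write _, move →, go to pH
pH | z___xx__[_]
Cell 6 holds _ when M halts.

_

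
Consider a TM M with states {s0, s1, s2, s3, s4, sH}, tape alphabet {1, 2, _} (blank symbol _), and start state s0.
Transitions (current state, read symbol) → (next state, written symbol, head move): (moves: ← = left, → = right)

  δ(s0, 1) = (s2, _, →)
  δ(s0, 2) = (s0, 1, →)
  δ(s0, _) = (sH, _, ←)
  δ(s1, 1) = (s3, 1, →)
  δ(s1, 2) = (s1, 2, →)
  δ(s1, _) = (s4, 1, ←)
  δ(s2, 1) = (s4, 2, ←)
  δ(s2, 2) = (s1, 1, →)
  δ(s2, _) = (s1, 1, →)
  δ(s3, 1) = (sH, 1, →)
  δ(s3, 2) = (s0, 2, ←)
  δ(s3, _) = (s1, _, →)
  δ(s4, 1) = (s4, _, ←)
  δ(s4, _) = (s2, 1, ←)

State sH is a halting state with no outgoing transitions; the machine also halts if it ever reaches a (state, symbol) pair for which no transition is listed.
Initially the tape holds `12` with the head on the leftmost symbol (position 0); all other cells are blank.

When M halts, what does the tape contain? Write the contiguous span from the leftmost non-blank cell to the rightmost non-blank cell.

11_2_111

s0 | ___[1]2____   read 1 → write _, move →, go to s2
s2 | ____[2]____   read 2 → write 1, move →, go to s1
s1 | ____1[_]___   read _ → write 1, move ←, go to s4
s4 | ____[1]1___   read 1 → write _, move ←, go to s4
s4 | ___[_]_1___   read _ → write 1, move ←, go to s2
s2 | __[_]1_1___   read _ → write 1, move →, go to s1
s1 | __1[1]_1___   read 1 → write 1, move →, go to s3
s3 | __11[_]1___   read _ → write _, move →, go to s1
s1 | __11_[1]___   read 1 → write 1, move →, go to s3
s3 | __11_1[_]__   read _ → write _, move →, go to s1
s1 | __11_1_[_]_   read _ → write 1, move ←, go to s4
s4 | __11_1[_]1_   read _ → write 1, move ←, go to s2
s2 | __11_[1]11_   read 1 → write 2, move ←, go to s4
s4 | __11[_]211_   read _ → write 1, move ←, go to s2
s2 | __1[1]1211_   read 1 → write 2, move ←, go to s4
s4 | __[1]21211_   read 1 → write _, move ←, go to s4
s4 | _[_]_21211_   read _ → write 1, move ←, go to s2
s2 | [_]1_21211_   read _ → write 1, move →, go to s1
s1 | 1[1]_21211_   read 1 → write 1, move →, go to s3
s3 | 11[_]21211_   read _ → write _, move →, go to s1
s1 | 11_[2]1211_   read 2 → write 2, move →, go to s1
s1 | 11_2[1]211_   read 1 → write 1, move →, go to s3
s3 | 11_21[2]11_   read 2 → write 2, move ←, go to s0
s0 | 11_2[1]211_   read 1 → write _, move →, go to s2
s2 | 11_2_[2]11_   read 2 → write 1, move →, go to s1
s1 | 11_2_1[1]1_   read 1 → write 1, move →, go to s3
s3 | 11_2_11[1]_   read 1 → write 1, move →, go to sH
sH | 11_2_111[_]
The non-blank tape span at halt is 11_2_111.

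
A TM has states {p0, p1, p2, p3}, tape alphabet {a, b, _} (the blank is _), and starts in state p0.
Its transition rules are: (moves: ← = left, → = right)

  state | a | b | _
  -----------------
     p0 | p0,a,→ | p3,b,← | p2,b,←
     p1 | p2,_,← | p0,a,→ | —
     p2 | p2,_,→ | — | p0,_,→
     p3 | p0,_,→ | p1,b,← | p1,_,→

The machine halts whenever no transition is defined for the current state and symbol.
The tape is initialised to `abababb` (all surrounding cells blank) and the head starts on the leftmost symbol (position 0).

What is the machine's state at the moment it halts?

state=p0 head=0 tape=[a]bababb_   (p0,a)→(p0,a,→)
state=p0 head=1 tape=a[b]ababb_   (p0,b)→(p3,b,←)
state=p3 head=0 tape=[a]bababb_   (p3,a)→(p0,_,→)
state=p0 head=1 tape=_[b]ababb_   (p0,b)→(p3,b,←)
state=p3 head=0 tape=[_]bababb_   (p3,_)→(p1,_,→)
state=p1 head=1 tape=_[b]ababb_   (p1,b)→(p0,a,→)
state=p0 head=2 tape=_a[a]babb_   (p0,a)→(p0,a,→)
state=p0 head=3 tape=_aa[b]abb_   (p0,b)→(p3,b,←)
state=p3 head=2 tape=_a[a]babb_   (p3,a)→(p0,_,→)
state=p0 head=3 tape=_a_[b]abb_   (p0,b)→(p3,b,←)
state=p3 head=2 tape=_a[_]babb_   (p3,_)→(p1,_,→)
state=p1 head=3 tape=_a_[b]abb_   (p1,b)→(p0,a,→)
state=p0 head=4 tape=_a_a[a]bb_   (p0,a)→(p0,a,→)
state=p0 head=5 tape=_a_aa[b]b_   (p0,b)→(p3,b,←)
state=p3 head=4 tape=_a_a[a]bb_   (p3,a)→(p0,_,→)
state=p0 head=5 tape=_a_a_[b]b_   (p0,b)→(p3,b,←)
state=p3 head=4 tape=_a_a[_]bb_   (p3,_)→(p1,_,→)
state=p1 head=5 tape=_a_a_[b]b_   (p1,b)→(p0,a,→)
state=p0 head=6 tape=_a_a_a[b]_   (p0,b)→(p3,b,←)
state=p3 head=5 tape=_a_a_[a]b_   (p3,a)→(p0,_,→)
state=p0 head=6 tape=_a_a__[b]_   (p0,b)→(p3,b,←)
state=p3 head=5 tape=_a_a_[_]b_   (p3,_)→(p1,_,→)
state=p1 head=6 tape=_a_a__[b]_   (p1,b)→(p0,a,→)
state=p0 head=7 tape=_a_a__a[_]   (p0,_)→(p2,b,←)
state=p2 head=6 tape=_a_a__[a]b   (p2,a)→(p2,_,→)
state=p2 head=7 tape=_a_a___[b]
No transition is defined for (p2, b); M halts in state p2.

p2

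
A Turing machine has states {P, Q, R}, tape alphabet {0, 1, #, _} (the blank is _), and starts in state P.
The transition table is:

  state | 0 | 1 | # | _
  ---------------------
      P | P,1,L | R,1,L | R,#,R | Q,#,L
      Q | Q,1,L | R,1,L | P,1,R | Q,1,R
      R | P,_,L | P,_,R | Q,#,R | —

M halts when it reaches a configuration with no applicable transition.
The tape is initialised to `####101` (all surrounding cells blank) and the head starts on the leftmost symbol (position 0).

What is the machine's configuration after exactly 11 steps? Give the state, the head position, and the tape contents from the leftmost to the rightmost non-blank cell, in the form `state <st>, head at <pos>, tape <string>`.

P | [#]###101   read # → write #, move R, go to R
R | #[#]##101   read # → write #, move R, go to Q
Q | ##[#]#101   read # → write 1, move R, go to P
P | ##1[#]101   read # → write #, move R, go to R
R | ##1#[1]01   read 1 → write _, move R, go to P
P | ##1#_[0]1   read 0 → write 1, move L, go to P
P | ##1#[_]11   read _ → write #, move L, go to Q
Q | ##1[#]#11   read # → write 1, move R, go to P
P | ##11[#]11   read # → write #, move R, go to R
R | ##11#[1]1   read 1 → write _, move R, go to P
P | ##11#_[1]   read 1 → write 1, move L, go to R
R | ##11#[_]1
After 11 steps: state R, head at 5, tape ##11#_1.

state R, head at 5, tape ##11#_1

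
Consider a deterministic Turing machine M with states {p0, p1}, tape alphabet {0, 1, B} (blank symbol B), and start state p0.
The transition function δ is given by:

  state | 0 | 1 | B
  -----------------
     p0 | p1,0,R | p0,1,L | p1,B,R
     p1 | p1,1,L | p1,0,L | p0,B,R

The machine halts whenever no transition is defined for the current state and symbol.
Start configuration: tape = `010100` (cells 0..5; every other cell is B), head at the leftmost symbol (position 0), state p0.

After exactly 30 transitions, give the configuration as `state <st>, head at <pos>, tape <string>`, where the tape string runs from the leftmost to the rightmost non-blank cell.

state=p0 head=0 tape=B[0]10100   (p0,0)→(p1,0,R)
state=p1 head=1 tape=B0[1]0100   (p1,1)→(p1,0,L)
state=p1 head=0 tape=B[0]00100   (p1,0)→(p1,1,L)
state=p1 head=-1 tape=[B]100100   (p1,B)→(p0,B,R)
state=p0 head=0 tape=B[1]00100   (p0,1)→(p0,1,L)
state=p0 head=-1 tape=[B]100100   (p0,B)→(p1,B,R)
state=p1 head=0 tape=B[1]00100   (p1,1)→(p1,0,L)
state=p1 head=-1 tape=[B]000100   (p1,B)→(p0,B,R)
state=p0 head=0 tape=B[0]00100   (p0,0)→(p1,0,R)
state=p1 head=1 tape=B0[0]0100   (p1,0)→(p1,1,L)
state=p1 head=0 tape=B[0]10100   (p1,0)→(p1,1,L)
state=p1 head=-1 tape=[B]110100   (p1,B)→(p0,B,R)
state=p0 head=0 tape=B[1]10100   (p0,1)→(p0,1,L)
state=p0 head=-1 tape=[B]110100   (p0,B)→(p1,B,R)
state=p1 head=0 tape=B[1]10100   (p1,1)→(p1,0,L)
state=p1 head=-1 tape=[B]010100   (p1,B)→(p0,B,R)
state=p0 head=0 tape=B[0]10100   (p0,0)→(p1,0,R)
state=p1 head=1 tape=B0[1]0100   (p1,1)→(p1,0,L)
state=p1 head=0 tape=B[0]00100   (p1,0)→(p1,1,L)
state=p1 head=-1 tape=[B]100100   (p1,B)→(p0,B,R)
state=p0 head=0 tape=B[1]00100   (p0,1)→(p0,1,L)
state=p0 head=-1 tape=[B]100100   (p0,B)→(p1,B,R)
state=p1 head=0 tape=B[1]00100   (p1,1)→(p1,0,L)
state=p1 head=-1 tape=[B]000100   (p1,B)→(p0,B,R)
state=p0 head=0 tape=B[0]00100   (p0,0)→(p1,0,R)
state=p1 head=1 tape=B0[0]0100   (p1,0)→(p1,1,L)
state=p1 head=0 tape=B[0]10100   (p1,0)→(p1,1,L)
state=p1 head=-1 tape=[B]110100   (p1,B)→(p0,B,R)
state=p0 head=0 tape=B[1]10100   (p0,1)→(p0,1,L)
state=p0 head=-1 tape=[B]110100   (p0,B)→(p1,B,R)
state=p1 head=0 tape=B[1]10100
After 30 steps: state p1, head at 0, tape 110100.

state p1, head at 0, tape 110100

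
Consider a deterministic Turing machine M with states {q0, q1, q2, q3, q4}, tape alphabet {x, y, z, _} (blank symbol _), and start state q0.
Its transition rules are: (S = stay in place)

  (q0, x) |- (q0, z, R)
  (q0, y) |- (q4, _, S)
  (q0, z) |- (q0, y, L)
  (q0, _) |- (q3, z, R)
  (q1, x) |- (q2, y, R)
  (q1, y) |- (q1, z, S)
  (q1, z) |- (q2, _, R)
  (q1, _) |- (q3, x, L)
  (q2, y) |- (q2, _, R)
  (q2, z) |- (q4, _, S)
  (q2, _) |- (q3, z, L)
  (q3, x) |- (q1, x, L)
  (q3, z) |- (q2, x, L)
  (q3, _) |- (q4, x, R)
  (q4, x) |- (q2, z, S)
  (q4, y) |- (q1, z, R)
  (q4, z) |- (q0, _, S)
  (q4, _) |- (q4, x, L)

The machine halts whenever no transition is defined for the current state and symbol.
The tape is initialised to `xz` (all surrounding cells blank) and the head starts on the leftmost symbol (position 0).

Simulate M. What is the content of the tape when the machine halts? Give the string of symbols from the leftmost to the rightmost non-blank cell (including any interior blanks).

q0 | _[x]z   read x → write z, move R, go to q0
q0 | _z[z]   read z → write y, move L, go to q0
q0 | _[z]y   read z → write y, move L, go to q0
q0 | [_]yy   read _ → write z, move R, go to q3
q3 | z[y]y
The non-blank tape span at halt is zyy.

zyy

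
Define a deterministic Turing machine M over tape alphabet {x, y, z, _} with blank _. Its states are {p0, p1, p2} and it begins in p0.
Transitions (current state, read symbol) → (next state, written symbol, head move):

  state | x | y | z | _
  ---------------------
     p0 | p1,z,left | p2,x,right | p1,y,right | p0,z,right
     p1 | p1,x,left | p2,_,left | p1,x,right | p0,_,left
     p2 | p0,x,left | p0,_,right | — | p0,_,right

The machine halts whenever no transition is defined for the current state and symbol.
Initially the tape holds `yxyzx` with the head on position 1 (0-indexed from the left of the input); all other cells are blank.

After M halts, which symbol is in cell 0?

z

state=p0 head=1 tape=_y[x]yzx   (p0,x)→(p1,z,left)
state=p1 head=0 tape=_[y]zyzx   (p1,y)→(p2,_,left)
state=p2 head=-1 tape=[_]_zyzx   (p2,_)→(p0,_,right)
state=p0 head=0 tape=_[_]zyzx   (p0,_)→(p0,z,right)
state=p0 head=1 tape=_z[z]yzx   (p0,z)→(p1,y,right)
state=p1 head=2 tape=_zy[y]zx   (p1,y)→(p2,_,left)
state=p2 head=1 tape=_z[y]_zx   (p2,y)→(p0,_,right)
state=p0 head=2 tape=_z_[_]zx   (p0,_)→(p0,z,right)
state=p0 head=3 tape=_z_z[z]x   (p0,z)→(p1,y,right)
state=p1 head=4 tape=_z_zy[x]   (p1,x)→(p1,x,left)
state=p1 head=3 tape=_z_z[y]x   (p1,y)→(p2,_,left)
state=p2 head=2 tape=_z_[z]_x
Cell 0 holds z when M halts.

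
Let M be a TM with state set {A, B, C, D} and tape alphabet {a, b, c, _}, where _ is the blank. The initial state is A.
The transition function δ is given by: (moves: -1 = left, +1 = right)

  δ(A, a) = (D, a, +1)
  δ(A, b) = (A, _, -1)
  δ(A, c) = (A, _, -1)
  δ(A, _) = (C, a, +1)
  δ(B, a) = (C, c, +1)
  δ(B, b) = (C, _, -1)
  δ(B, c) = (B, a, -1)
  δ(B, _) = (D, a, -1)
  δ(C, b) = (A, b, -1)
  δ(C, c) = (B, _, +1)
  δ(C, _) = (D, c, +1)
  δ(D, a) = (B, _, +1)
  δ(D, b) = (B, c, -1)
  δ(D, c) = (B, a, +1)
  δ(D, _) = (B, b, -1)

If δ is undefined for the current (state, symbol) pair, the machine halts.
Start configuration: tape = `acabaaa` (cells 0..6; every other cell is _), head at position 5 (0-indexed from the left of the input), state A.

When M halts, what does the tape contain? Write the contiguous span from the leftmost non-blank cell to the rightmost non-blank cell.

state=A head=5 tape=_acaba[a]a_   (A,a)→(D,a,+1)
state=D head=6 tape=_acabaa[a]_   (D,a)→(B,_,+1)
state=B head=7 tape=_acabaa_[_]   (B,_)→(D,a,-1)
state=D head=6 tape=_acabaa[_]a   (D,_)→(B,b,-1)
state=B head=5 tape=_acaba[a]ba   (B,a)→(C,c,+1)
state=C head=6 tape=_acabac[b]a   (C,b)→(A,b,-1)
state=A head=5 tape=_acaba[c]ba   (A,c)→(A,_,-1)
state=A head=4 tape=_acab[a]_ba   (A,a)→(D,a,+1)
state=D head=5 tape=_acaba[_]ba   (D,_)→(B,b,-1)
state=B head=4 tape=_acab[a]bba   (B,a)→(C,c,+1)
state=C head=5 tape=_acabc[b]ba   (C,b)→(A,b,-1)
state=A head=4 tape=_acab[c]bba   (A,c)→(A,_,-1)
state=A head=3 tape=_aca[b]_bba   (A,b)→(A,_,-1)
state=A head=2 tape=_ac[a]__bba   (A,a)→(D,a,+1)
state=D head=3 tape=_aca[_]_bba   (D,_)→(B,b,-1)
state=B head=2 tape=_ac[a]b_bba   (B,a)→(C,c,+1)
state=C head=3 tape=_acc[b]_bba   (C,b)→(A,b,-1)
state=A head=2 tape=_ac[c]b_bba   (A,c)→(A,_,-1)
state=A head=1 tape=_a[c]_b_bba   (A,c)→(A,_,-1)
state=A head=0 tape=_[a]__b_bba   (A,a)→(D,a,+1)
state=D head=1 tape=_a[_]_b_bba   (D,_)→(B,b,-1)
state=B head=0 tape=_[a]b_b_bba   (B,a)→(C,c,+1)
state=C head=1 tape=_c[b]_b_bba   (C,b)→(A,b,-1)
state=A head=0 tape=_[c]b_b_bba   (A,c)→(A,_,-1)
state=A head=-1 tape=[_]_b_b_bba   (A,_)→(C,a,+1)
state=C head=0 tape=a[_]b_b_bba   (C,_)→(D,c,+1)
state=D head=1 tape=ac[b]_b_bba   (D,b)→(B,c,-1)
state=B head=0 tape=a[c]c_b_bba   (B,c)→(B,a,-1)
state=B head=-1 tape=[a]ac_b_bba   (B,a)→(C,c,+1)
state=C head=0 tape=c[a]c_b_bba
The non-blank tape span at halt is cac_b_bba.

cac_b_bba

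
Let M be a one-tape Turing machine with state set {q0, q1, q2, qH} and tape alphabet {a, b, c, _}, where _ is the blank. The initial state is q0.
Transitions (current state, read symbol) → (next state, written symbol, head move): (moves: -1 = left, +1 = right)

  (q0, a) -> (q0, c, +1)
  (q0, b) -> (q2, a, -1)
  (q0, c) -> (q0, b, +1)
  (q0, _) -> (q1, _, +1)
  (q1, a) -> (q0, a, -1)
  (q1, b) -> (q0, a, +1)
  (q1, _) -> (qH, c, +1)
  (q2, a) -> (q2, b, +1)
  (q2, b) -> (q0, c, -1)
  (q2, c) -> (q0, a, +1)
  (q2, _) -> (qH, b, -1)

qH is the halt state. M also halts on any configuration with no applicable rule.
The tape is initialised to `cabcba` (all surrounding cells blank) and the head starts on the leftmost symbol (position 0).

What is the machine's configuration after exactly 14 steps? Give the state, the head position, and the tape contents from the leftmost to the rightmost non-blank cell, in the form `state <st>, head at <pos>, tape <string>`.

state qH, head at 8, tape babbcc_c

q0 | [c]abcba___   read c → write b, move +1, go to q0
q0 | b[a]bcba___   read a → write c, move +1, go to q0
q0 | bc[b]cba___   read b → write a, move -1, go to q2
q2 | b[c]acba___   read c → write a, move +1, go to q0
q0 | ba[a]cba___   read a → write c, move +1, go to q0
q0 | bac[c]ba___   read c → write b, move +1, go to q0
q0 | bacb[b]a___   read b → write a, move -1, go to q2
q2 | bac[b]aa___   read b → write c, move -1, go to q0
q0 | ba[c]caa___   read c → write b, move +1, go to q0
q0 | bab[c]aa___   read c → write b, move +1, go to q0
q0 | babb[a]a___   read a → write c, move +1, go to q0
q0 | babbc[a]___   read a → write c, move +1, go to q0
q0 | babbcc[_]__   read _ → write _, move +1, go to q1
q1 | babbcc_[_]_   read _ → write c, move +1, go to qH
qH | babbcc_c[_]
After 14 steps: state qH, head at 8, tape babbcc_c.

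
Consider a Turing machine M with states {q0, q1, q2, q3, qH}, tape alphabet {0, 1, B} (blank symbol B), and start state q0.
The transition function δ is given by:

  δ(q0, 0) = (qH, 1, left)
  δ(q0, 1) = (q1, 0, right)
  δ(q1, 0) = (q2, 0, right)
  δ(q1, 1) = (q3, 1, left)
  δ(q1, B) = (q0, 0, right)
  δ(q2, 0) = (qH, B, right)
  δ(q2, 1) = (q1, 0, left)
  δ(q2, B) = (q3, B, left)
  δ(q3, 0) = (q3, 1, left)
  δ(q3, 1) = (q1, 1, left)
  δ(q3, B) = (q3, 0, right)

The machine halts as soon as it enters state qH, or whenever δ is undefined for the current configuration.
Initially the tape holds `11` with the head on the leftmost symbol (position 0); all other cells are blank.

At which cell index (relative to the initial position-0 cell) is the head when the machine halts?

1

q0 | B[1]1   read 1 → write 0, move right, go to q1
q1 | B0[1]   read 1 → write 1, move left, go to q3
q3 | B[0]1   read 0 → write 1, move left, go to q3
q3 | [B]11   read B → write 0, move right, go to q3
q3 | 0[1]1   read 1 → write 1, move left, go to q1
q1 | [0]11   read 0 → write 0, move right, go to q2
q2 | 0[1]1   read 1 → write 0, move left, go to q1
q1 | [0]01   read 0 → write 0, move right, go to q2
q2 | 0[0]1   read 0 → write B, move right, go to qH
qH | 0B[1]
At halt the head is at cell 1.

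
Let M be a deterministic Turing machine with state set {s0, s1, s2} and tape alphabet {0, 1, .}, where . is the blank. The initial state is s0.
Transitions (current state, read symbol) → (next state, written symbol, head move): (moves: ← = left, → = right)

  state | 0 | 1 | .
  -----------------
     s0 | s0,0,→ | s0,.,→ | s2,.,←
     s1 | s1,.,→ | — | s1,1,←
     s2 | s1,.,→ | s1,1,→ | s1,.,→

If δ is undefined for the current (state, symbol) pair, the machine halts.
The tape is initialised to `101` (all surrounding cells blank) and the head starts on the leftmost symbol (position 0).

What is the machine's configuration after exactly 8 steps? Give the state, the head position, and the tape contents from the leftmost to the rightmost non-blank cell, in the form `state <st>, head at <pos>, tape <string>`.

s0 | [1]01.   read 1 → write ., move →, go to s0
s0 | .[0]1.   read 0 → write 0, move →, go to s0
s0 | .0[1].   read 1 → write ., move →, go to s0
s0 | .0.[.]   read . → write ., move ←, go to s2
s2 | .0[.].   read . → write ., move →, go to s1
s1 | .0.[.]   read . → write 1, move ←, go to s1
s1 | .0[.]1   read . → write 1, move ←, go to s1
s1 | .[0]11   read 0 → write ., move →, go to s1
s1 | ..[1]1
After 8 steps: state s1, head at 2, tape 11.

state s1, head at 2, tape 11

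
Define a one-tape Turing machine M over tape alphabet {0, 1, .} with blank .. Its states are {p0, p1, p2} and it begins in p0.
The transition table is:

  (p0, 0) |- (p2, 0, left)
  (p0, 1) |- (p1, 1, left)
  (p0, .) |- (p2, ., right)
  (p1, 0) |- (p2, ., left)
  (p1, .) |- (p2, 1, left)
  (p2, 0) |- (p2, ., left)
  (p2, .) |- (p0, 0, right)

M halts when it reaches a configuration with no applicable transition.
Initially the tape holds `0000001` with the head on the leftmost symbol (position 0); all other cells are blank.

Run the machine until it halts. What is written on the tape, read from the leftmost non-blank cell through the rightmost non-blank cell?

0000000.1

state=p0 head=0 tape=..[0]000001   (p0,0)→(p2,0,left)
state=p2 head=-1 tape=.[.]0000001   (p2,.)→(p0,0,right)
state=p0 head=0 tape=.0[0]000001   (p0,0)→(p2,0,left)
state=p2 head=-1 tape=.[0]0000001   (p2,0)→(p2,.,left)
state=p2 head=-2 tape=[.].0000001   (p2,.)→(p0,0,right)
state=p0 head=-1 tape=0[.]0000001   (p0,.)→(p2,.,right)
state=p2 head=0 tape=0.[0]000001   (p2,0)→(p2,.,left)
state=p2 head=-1 tape=0[.].000001   (p2,.)→(p0,0,right)
state=p0 head=0 tape=00[.]000001   (p0,.)→(p2,.,right)
state=p2 head=1 tape=00.[0]00001   (p2,0)→(p2,.,left)
state=p2 head=0 tape=00[.].00001   (p2,.)→(p0,0,right)
state=p0 head=1 tape=000[.]00001   (p0,.)→(p2,.,right)
state=p2 head=2 tape=000.[0]0001   (p2,0)→(p2,.,left)
state=p2 head=1 tape=000[.].0001   (p2,.)→(p0,0,right)
state=p0 head=2 tape=0000[.]0001   (p0,.)→(p2,.,right)
state=p2 head=3 tape=0000.[0]001   (p2,0)→(p2,.,left)
state=p2 head=2 tape=0000[.].001   (p2,.)→(p0,0,right)
state=p0 head=3 tape=00000[.]001   (p0,.)→(p2,.,right)
state=p2 head=4 tape=00000.[0]01   (p2,0)→(p2,.,left)
state=p2 head=3 tape=00000[.].01   (p2,.)→(p0,0,right)
state=p0 head=4 tape=000000[.]01   (p0,.)→(p2,.,right)
state=p2 head=5 tape=000000.[0]1   (p2,0)→(p2,.,left)
state=p2 head=4 tape=000000[.].1   (p2,.)→(p0,0,right)
state=p0 head=5 tape=0000000[.]1   (p0,.)→(p2,.,right)
state=p2 head=6 tape=0000000.[1]
The non-blank tape span at halt is 0000000.1.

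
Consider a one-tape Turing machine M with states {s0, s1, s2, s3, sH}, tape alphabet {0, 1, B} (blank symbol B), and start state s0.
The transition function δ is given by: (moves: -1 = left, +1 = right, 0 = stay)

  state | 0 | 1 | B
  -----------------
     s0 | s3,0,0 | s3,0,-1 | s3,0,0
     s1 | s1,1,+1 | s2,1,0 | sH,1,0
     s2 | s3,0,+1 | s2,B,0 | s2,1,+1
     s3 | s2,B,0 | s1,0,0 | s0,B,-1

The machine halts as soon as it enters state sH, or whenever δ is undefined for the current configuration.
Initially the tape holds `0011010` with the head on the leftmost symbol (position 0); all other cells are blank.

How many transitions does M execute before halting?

state=s0 head=0 tape=[0]011010B   (s0,0)→(s3,0,0)
state=s3 head=0 tape=[0]011010B   (s3,0)→(s2,B,0)
state=s2 head=0 tape=[B]011010B   (s2,B)→(s2,1,+1)
state=s2 head=1 tape=1[0]11010B   (s2,0)→(s3,0,+1)
state=s3 head=2 tape=10[1]1010B   (s3,1)→(s1,0,0)
state=s1 head=2 tape=10[0]1010B   (s1,0)→(s1,1,+1)
state=s1 head=3 tape=101[1]010B   (s1,1)→(s2,1,0)
state=s2 head=3 tape=101[1]010B   (s2,1)→(s2,B,0)
state=s2 head=3 tape=101[B]010B   (s2,B)→(s2,1,+1)
state=s2 head=4 tape=1011[0]10B   (s2,0)→(s3,0,+1)
state=s3 head=5 tape=10110[1]0B   (s3,1)→(s1,0,0)
state=s1 head=5 tape=10110[0]0B   (s1,0)→(s1,1,+1)
state=s1 head=6 tape=101101[0]B   (s1,0)→(s1,1,+1)
state=s1 head=7 tape=1011011[B]   (s1,B)→(sH,1,0)
state=sH head=7 tape=1011011[1]
M halts after 14 transitions.

14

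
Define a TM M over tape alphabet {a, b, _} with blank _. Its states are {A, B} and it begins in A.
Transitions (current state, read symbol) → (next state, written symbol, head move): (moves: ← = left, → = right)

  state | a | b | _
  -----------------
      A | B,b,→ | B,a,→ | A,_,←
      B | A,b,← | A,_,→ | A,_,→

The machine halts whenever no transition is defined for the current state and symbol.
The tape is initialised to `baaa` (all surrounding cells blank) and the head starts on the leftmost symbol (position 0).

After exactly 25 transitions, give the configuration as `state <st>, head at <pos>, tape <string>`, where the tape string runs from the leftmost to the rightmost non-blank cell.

A | [b]aaa_   read b → write a, move →, go to B
B | a[a]aa_   read a → write b, move ←, go to A
A | [a]baa_   read a → write b, move →, go to B
B | b[b]aa_   read b → write _, move →, go to A
A | b_[a]a_   read a → write b, move →, go to B
B | b_b[a]_   read a → write b, move ←, go to A
A | b_[b]b_   read b → write a, move →, go to B
B | b_a[b]_   read b → write _, move →, go to A
A | b_a_[_]   read _ → write _, move ←, go to A
A | b_a[_]_   read _ → write _, move ←, go to A
A | b_[a]__   read a → write b, move →, go to B
B | b_b[_]_   read _ → write _, move →, go to A
A | b_b_[_]   read _ → write _, move ←, go to A
A | b_b[_]_   read _ → write _, move ←, go to A
A | b_[b]__   read b → write a, move →, go to B
B | b_a[_]_   read _ → write _, move →, go to A
A | b_a_[_]   read _ → write _, move ←, go to A
A | b_a[_]_   read _ → write _, move ←, go to A
A | b_[a]__   read a → write b, move →, go to B
B | b_b[_]_   read _ → write _, move →, go to A
A | b_b_[_]   read _ → write _, move ←, go to A
A | b_b[_]_   read _ → write _, move ←, go to A
A | b_[b]__   read b → write a, move →, go to B
B | b_a[_]_   read _ → write _, move →, go to A
A | b_a_[_]   read _ → write _, move ←, go to A
A | b_a[_]_
After 25 steps: state A, head at 3, tape b_a.

state A, head at 3, tape b_a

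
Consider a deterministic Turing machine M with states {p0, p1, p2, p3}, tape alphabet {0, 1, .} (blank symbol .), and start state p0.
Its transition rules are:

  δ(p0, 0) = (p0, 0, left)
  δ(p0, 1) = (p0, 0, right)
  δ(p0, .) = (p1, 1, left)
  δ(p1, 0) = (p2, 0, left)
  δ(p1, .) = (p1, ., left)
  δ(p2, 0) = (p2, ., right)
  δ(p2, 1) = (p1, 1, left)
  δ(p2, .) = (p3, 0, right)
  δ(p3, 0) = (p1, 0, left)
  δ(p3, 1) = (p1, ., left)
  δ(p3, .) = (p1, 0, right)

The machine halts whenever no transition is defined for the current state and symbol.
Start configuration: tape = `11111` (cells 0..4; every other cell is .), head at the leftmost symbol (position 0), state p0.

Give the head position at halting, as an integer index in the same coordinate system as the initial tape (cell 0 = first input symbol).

p0 | [1]1111.   read 1 → write 0, move right, go to p0
p0 | 0[1]111.   read 1 → write 0, move right, go to p0
p0 | 00[1]11.   read 1 → write 0, move right, go to p0
p0 | 000[1]1.   read 1 → write 0, move right, go to p0
p0 | 0000[1].   read 1 → write 0, move right, go to p0
p0 | 00000[.]   read . → write 1, move left, go to p1
p1 | 0000[0]1   read 0 → write 0, move left, go to p2
p2 | 000[0]01   read 0 → write ., move right, go to p2
p2 | 000.[0]1   read 0 → write ., move right, go to p2
p2 | 000..[1]   read 1 → write 1, move left, go to p1
p1 | 000.[.]1   read . → write ., move left, go to p1
p1 | 000[.].1   read . → write ., move left, go to p1
p1 | 00[0]..1   read 0 → write 0, move left, go to p2
p2 | 0[0]0..1   read 0 → write ., move right, go to p2
p2 | 0.[0]..1   read 0 → write ., move right, go to p2
p2 | 0..[.].1   read . → write 0, move right, go to p3
p3 | 0..0[.]1   read . → write 0, move right, go to p1
p1 | 0..00[1]
At halt the head is at cell 5.

5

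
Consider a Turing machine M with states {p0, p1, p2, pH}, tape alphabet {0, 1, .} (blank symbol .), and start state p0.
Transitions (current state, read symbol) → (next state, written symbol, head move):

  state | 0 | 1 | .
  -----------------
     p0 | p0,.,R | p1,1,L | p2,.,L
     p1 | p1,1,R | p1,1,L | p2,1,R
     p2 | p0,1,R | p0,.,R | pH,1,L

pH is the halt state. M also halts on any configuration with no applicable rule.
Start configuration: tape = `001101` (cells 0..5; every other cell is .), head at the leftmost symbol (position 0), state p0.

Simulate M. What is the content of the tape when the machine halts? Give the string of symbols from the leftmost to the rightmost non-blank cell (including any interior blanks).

state=p0 head=0 tape=[0]01101.   (p0,0)→(p0,.,R)
state=p0 head=1 tape=.[0]1101.   (p0,0)→(p0,.,R)
state=p0 head=2 tape=..[1]101.   (p0,1)→(p1,1,L)
state=p1 head=1 tape=.[.]1101.   (p1,.)→(p2,1,R)
state=p2 head=2 tape=.1[1]101.   (p2,1)→(p0,.,R)
state=p0 head=3 tape=.1.[1]01.   (p0,1)→(p1,1,L)
state=p1 head=2 tape=.1[.]101.   (p1,.)→(p2,1,R)
state=p2 head=3 tape=.11[1]01.   (p2,1)→(p0,.,R)
state=p0 head=4 tape=.11.[0]1.   (p0,0)→(p0,.,R)
state=p0 head=5 tape=.11..[1].   (p0,1)→(p1,1,L)
state=p1 head=4 tape=.11.[.]1.   (p1,.)→(p2,1,R)
state=p2 head=5 tape=.11.1[1].   (p2,1)→(p0,.,R)
state=p0 head=6 tape=.11.1.[.]   (p0,.)→(p2,.,L)
state=p2 head=5 tape=.11.1[.].   (p2,.)→(pH,1,L)
state=pH head=4 tape=.11.[1]1.
The non-blank tape span at halt is 11.11.

11.11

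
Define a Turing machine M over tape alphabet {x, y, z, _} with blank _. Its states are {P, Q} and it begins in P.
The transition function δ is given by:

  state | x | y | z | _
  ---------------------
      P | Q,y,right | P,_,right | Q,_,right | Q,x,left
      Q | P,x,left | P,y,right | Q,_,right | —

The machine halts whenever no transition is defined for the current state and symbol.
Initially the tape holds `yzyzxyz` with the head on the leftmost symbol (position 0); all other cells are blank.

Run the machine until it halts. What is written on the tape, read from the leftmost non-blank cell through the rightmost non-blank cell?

P | [y]zyzxyz_   read y → write _, move right, go to P
P | _[z]yzxyz_   read z → write _, move right, go to Q
Q | __[y]zxyz_   read y → write y, move right, go to P
P | __y[z]xyz_   read z → write _, move right, go to Q
Q | __y_[x]yz_   read x → write x, move left, go to P
P | __y[_]xyz_   read _ → write x, move left, go to Q
Q | __[y]xxyz_   read y → write y, move right, go to P
P | __y[x]xyz_   read x → write y, move right, go to Q
Q | __yy[x]yz_   read x → write x, move left, go to P
P | __y[y]xyz_   read y → write _, move right, go to P
P | __y_[x]yz_   read x → write y, move right, go to Q
Q | __y_y[y]z_   read y → write y, move right, go to P
P | __y_yy[z]_   read z → write _, move right, go to Q
Q | __y_yy_[_]
The non-blank tape span at halt is y_yy.

y_yy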